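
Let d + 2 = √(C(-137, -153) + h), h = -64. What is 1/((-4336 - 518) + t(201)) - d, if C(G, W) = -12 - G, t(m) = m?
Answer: 9305/4653 - √61 ≈ -5.8105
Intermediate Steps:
d = -2 + √61 (d = -2 + √((-12 - 1*(-137)) - 64) = -2 + √((-12 + 137) - 64) = -2 + √(125 - 64) = -2 + √61 ≈ 5.8102)
1/((-4336 - 518) + t(201)) - d = 1/((-4336 - 518) + 201) - (-2 + √61) = 1/(-4854 + 201) + (2 - √61) = 1/(-4653) + (2 - √61) = -1/4653 + (2 - √61) = 9305/4653 - √61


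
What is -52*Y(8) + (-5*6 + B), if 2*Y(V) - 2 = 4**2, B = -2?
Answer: -500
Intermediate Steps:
Y(V) = 9 (Y(V) = 1 + (1/2)*4**2 = 1 + (1/2)*16 = 1 + 8 = 9)
-52*Y(8) + (-5*6 + B) = -52*9 + (-5*6 - 2) = -468 + (-30 - 2) = -468 - 32 = -500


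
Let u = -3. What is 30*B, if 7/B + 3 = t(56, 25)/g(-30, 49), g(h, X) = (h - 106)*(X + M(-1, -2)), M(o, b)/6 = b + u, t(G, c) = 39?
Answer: -25840/371 ≈ -69.650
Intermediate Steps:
M(o, b) = -18 + 6*b (M(o, b) = 6*(b - 3) = 6*(-3 + b) = -18 + 6*b)
g(h, X) = (-106 + h)*(-30 + X) (g(h, X) = (h - 106)*(X + (-18 + 6*(-2))) = (-106 + h)*(X + (-18 - 12)) = (-106 + h)*(X - 30) = (-106 + h)*(-30 + X))
B = -2584/1113 (B = 7/(-3 + 39/(3180 - 106*49 - 30*(-30) + 49*(-30))) = 7/(-3 + 39/(3180 - 5194 + 900 - 1470)) = 7/(-3 + 39/(-2584)) = 7/(-3 + 39*(-1/2584)) = 7/(-3 - 39/2584) = 7/(-7791/2584) = 7*(-2584/7791) = -2584/1113 ≈ -2.3217)
30*B = 30*(-2584/1113) = -25840/371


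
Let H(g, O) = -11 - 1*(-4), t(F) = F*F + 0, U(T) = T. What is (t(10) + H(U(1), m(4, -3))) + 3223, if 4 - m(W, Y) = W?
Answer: 3316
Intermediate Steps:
m(W, Y) = 4 - W
t(F) = F² (t(F) = F² + 0 = F²)
H(g, O) = -7 (H(g, O) = -11 + 4 = -7)
(t(10) + H(U(1), m(4, -3))) + 3223 = (10² - 7) + 3223 = (100 - 7) + 3223 = 93 + 3223 = 3316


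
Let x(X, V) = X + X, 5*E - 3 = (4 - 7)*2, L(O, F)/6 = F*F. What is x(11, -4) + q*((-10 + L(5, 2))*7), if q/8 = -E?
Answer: 2462/5 ≈ 492.40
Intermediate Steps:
L(O, F) = 6*F**2 (L(O, F) = 6*(F*F) = 6*F**2)
E = -3/5 (E = 3/5 + ((4 - 7)*2)/5 = 3/5 + (-3*2)/5 = 3/5 + (1/5)*(-6) = 3/5 - 6/5 = -3/5 ≈ -0.60000)
x(X, V) = 2*X
q = 24/5 (q = 8*(-1*(-3/5)) = 8*(3/5) = 24/5 ≈ 4.8000)
x(11, -4) + q*((-10 + L(5, 2))*7) = 2*11 + 24*((-10 + 6*2**2)*7)/5 = 22 + 24*((-10 + 6*4)*7)/5 = 22 + 24*((-10 + 24)*7)/5 = 22 + 24*(14*7)/5 = 22 + (24/5)*98 = 22 + 2352/5 = 2462/5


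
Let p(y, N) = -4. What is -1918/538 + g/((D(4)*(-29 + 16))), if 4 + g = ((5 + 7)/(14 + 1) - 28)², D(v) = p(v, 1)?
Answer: 925456/87425 ≈ 10.586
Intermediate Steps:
D(v) = -4
g = 18396/25 (g = -4 + ((5 + 7)/(14 + 1) - 28)² = -4 + (12/15 - 28)² = -4 + (12*(1/15) - 28)² = -4 + (⅘ - 28)² = -4 + (-136/5)² = -4 + 18496/25 = 18396/25 ≈ 735.84)
-1918/538 + g/((D(4)*(-29 + 16))) = -1918/538 + 18396/(25*((-4*(-29 + 16)))) = -1918*1/538 + 18396/(25*((-4*(-13)))) = -959/269 + (18396/25)/52 = -959/269 + (18396/25)*(1/52) = -959/269 + 4599/325 = 925456/87425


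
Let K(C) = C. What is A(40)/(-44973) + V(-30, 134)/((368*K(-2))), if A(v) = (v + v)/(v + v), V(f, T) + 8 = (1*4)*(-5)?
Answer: 314627/8275032 ≈ 0.038021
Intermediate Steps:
V(f, T) = -28 (V(f, T) = -8 + (1*4)*(-5) = -8 + 4*(-5) = -8 - 20 = -28)
A(v) = 1 (A(v) = (2*v)/((2*v)) = (2*v)*(1/(2*v)) = 1)
A(40)/(-44973) + V(-30, 134)/((368*K(-2))) = 1/(-44973) - 28/(368*(-2)) = 1*(-1/44973) - 28/(-736) = -1/44973 - 28*(-1/736) = -1/44973 + 7/184 = 314627/8275032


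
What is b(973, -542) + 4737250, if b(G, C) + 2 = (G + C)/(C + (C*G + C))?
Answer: 2503398705169/528450 ≈ 4.7372e+6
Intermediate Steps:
b(G, C) = -2 + (C + G)/(2*C + C*G) (b(G, C) = -2 + (G + C)/(C + (C*G + C)) = -2 + (C + G)/(C + (C + C*G)) = -2 + (C + G)/(2*C + C*G))
b(973, -542) + 4737250 = (973 - 3*(-542) - 2*(-542)*973)/((-542)*(2 + 973)) + 4737250 = -1/542*(973 + 1626 + 1054732)/975 + 4737250 = -1/542*1/975*1057331 + 4737250 = -1057331/528450 + 4737250 = 2503398705169/528450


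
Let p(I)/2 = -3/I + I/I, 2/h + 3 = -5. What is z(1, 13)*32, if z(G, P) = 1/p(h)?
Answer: 16/13 ≈ 1.2308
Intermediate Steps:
h = -¼ (h = 2/(-3 - 5) = 2/(-8) = 2*(-⅛) = -¼ ≈ -0.25000)
p(I) = 2 - 6/I (p(I) = 2*(-3/I + I/I) = 2*(-3/I + 1) = 2*(1 - 3/I) = 2 - 6/I)
z(G, P) = 1/26 (z(G, P) = 1/(2 - 6/(-¼)) = 1/(2 - 6*(-4)) = 1/(2 + 24) = 1/26)
z(1, 13)*32 = (1/26)*32 = 16/13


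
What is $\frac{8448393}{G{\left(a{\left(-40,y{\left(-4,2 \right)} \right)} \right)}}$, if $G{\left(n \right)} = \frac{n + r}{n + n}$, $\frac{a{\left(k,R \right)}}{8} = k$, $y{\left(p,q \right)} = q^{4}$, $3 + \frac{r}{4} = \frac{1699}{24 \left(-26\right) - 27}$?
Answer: $\frac{219996153720}{13933} \approx 1.579 \cdot 10^{7}$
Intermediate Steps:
$r = - \frac{14608}{651}$ ($r = -12 + 4 \frac{1699}{24 \left(-26\right) - 27} = -12 + 4 \frac{1699}{-624 - 27} = -12 + 4 \frac{1699}{-651} = -12 + 4 \cdot 1699 \left(- \frac{1}{651}\right) = -12 + 4 \left(- \frac{1699}{651}\right) = -12 - \frac{6796}{651} = - \frac{14608}{651} \approx -22.439$)
$a{\left(k,R \right)} = 8 k$
$G{\left(n \right)} = \frac{- \frac{14608}{651} + n}{2 n}$ ($G{\left(n \right)} = \frac{n - \frac{14608}{651}}{n + n} = \frac{- \frac{14608}{651} + n}{2 n}$)
$\frac{8448393}{G{\left(a{\left(-40,y{\left(-4,2 \right)} \right)} \right)}} = \frac{8448393}{\frac{1}{1302} \frac{1}{8 \left(-40\right)} \left(-14608 + 651 \cdot 8 \left(-40\right)\right)} = \frac{8448393}{\frac{1}{1302} \frac{1}{-320} \left(-14608 + 651 \left(-320\right)\right)} = \frac{8448393}{\frac{1}{1302} \left(- \frac{1}{320}\right) \left(-14608 - 208320\right)} = \frac{8448393}{\frac{1}{1302} \left(- \frac{1}{320}\right) \left(-222928\right)} = \frac{8448393}{\frac{13933}{26040}} = 8448393 \cdot \frac{26040}{13933} = \frac{219996153720}{13933}$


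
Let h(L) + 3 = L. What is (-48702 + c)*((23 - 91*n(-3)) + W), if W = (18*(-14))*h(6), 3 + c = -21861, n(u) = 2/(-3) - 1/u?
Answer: 49584376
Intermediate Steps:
n(u) = -⅔ - 1/u (n(u) = 2*(-⅓) - 1/u = -⅔ - 1/u)
h(L) = -3 + L
c = -21864 (c = -3 - 21861 = -21864)
W = -756 (W = (18*(-14))*(-3 + 6) = -252*3 = -756)
(-48702 + c)*((23 - 91*n(-3)) + W) = (-48702 - 21864)*((23 - 91*(-⅔ - 1/(-3))) - 756) = -70566*((23 - 91*(-⅔ - 1*(-⅓))) - 756) = -70566*((23 - 91*(-⅔ + ⅓)) - 756) = -70566*((23 - 91*(-⅓)) - 756) = -70566*((23 + 91/3) - 756) = -70566*(160/3 - 756) = -70566*(-2108/3) = 49584376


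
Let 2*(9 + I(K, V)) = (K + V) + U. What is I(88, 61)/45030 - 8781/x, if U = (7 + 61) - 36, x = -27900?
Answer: 1104673/3489825 ≈ 0.31654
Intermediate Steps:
U = 32 (U = 68 - 36 = 32)
I(K, V) = 7 + K/2 + V/2 (I(K, V) = -9 + ((K + V) + 32)/2 = -9 + (32 + K + V)/2 = -9 + (16 + K/2 + V/2) = 7 + K/2 + V/2)
I(88, 61)/45030 - 8781/x = (7 + (½)*88 + (½)*61)/45030 - 8781/(-27900) = (7 + 44 + 61/2)*(1/45030) - 8781*(-1/27900) = (163/2)*(1/45030) + 2927/9300 = 163/90060 + 2927/9300 = 1104673/3489825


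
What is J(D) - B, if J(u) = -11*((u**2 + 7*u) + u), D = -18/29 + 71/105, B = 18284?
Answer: -169575304511/9272025 ≈ -18289.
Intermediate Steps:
D = 169/3045 (D = -18*1/29 + 71*(1/105) = -18/29 + 71/105 = 169/3045 ≈ 0.055501)
J(u) = -88*u - 11*u**2 (J(u) = -11*(u**2 + 8*u) = -88*u - 11*u**2)
J(D) - B = -11*169/3045*(8 + 169/3045) - 1*18284 = -11*169/3045*24529/3045 - 18284 = -45599411/9272025 - 18284 = -169575304511/9272025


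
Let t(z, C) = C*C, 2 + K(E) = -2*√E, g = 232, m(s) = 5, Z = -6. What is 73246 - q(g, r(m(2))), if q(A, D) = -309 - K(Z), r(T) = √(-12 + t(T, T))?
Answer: 73553 - 2*I*√6 ≈ 73553.0 - 4.899*I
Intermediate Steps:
K(E) = -2 - 2*√E
t(z, C) = C²
r(T) = √(-12 + T²)
q(A, D) = -307 + 2*I*√6 (q(A, D) = -309 - (-2 - 2*I*√6) = -309 + (2 + 2*I*√6) = -307 + 2*I*√6)
73246 - q(g, r(m(2))) = 73246 - (-307 + 2*I*√6) = 73246 + (307 - 2*I*√6) = 73553 - 2*I*√6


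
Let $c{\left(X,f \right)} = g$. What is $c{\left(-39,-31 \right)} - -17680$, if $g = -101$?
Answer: $17579$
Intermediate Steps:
$c{\left(X,f \right)} = -101$
$c{\left(-39,-31 \right)} - -17680 = -101 - -17680 = -101 + 17680 = 17579$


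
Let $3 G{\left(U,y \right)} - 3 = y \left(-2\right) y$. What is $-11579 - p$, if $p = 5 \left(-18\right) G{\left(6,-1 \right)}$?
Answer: $-11549$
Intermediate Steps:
$G{\left(U,y \right)} = 1 - \frac{2 y^{2}}{3}$ ($G{\left(U,y \right)} = 1 + \frac{y \left(-2\right) y}{3} = 1 + \frac{- 2 y y}{3} = 1 + \frac{\left(-2\right) y^{2}}{3} = 1 - \frac{2 y^{2}}{3}$)
$p = -30$ ($p = 5 \left(-18\right) \left(1 - \frac{2 \left(-1\right)^{2}}{3}\right) = - 90 \left(1 - \frac{2}{3}\right) = \left(-90\right) \frac{1}{3} = -30$)
$-11579 - p = -11579 - -30 = -11579 + 30 = -11549$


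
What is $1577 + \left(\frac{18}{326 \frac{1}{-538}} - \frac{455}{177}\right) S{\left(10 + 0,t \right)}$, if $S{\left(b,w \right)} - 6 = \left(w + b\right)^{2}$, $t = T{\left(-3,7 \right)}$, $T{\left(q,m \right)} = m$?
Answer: $- \frac{3884842}{489} \approx -7944.5$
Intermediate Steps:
$t = 7$
$S{\left(b,w \right)} = 6 + \left(b + w\right)^{2}$ ($S{\left(b,w \right)} = 6 + \left(w + b\right)^{2} = 6 + \left(b + w\right)^{2}$)
$1577 + \left(\frac{18}{326 \frac{1}{-538}} - \frac{455}{177}\right) S{\left(10 + 0,t \right)} = 1577 + \left(\frac{18}{326 \frac{1}{-538}} - \frac{455}{177}\right) \left(6 + \left(\left(10 + 0\right) + 7\right)^{2}\right) = 1577 + \left(\frac{18}{326 \left(- \frac{1}{538}\right)} - \frac{455}{177}\right) \left(6 + \left(10 + 7\right)^{2}\right) = 1577 + \left(\frac{18}{- \frac{163}{269}} - \frac{455}{177}\right) \left(6 + 17^{2}\right) = 1577 + \left(18 \left(- \frac{269}{163}\right) - \frac{455}{177}\right) \left(6 + 289\right) = 1577 + \left(- \frac{4842}{163} - \frac{455}{177}\right) 295 = 1577 - \frac{4655995}{489} = - \frac{3884842}{489}$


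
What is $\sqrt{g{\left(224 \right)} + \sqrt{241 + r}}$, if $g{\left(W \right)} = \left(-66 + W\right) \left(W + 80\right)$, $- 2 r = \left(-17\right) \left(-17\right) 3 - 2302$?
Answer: $\frac{\sqrt{192128 + 6 \sqrt{426}}}{2} \approx 219.23$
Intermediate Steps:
$r = \frac{1435}{2}$ ($r = - \frac{\left(-17\right) \left(-17\right) 3 - 2302}{2} = - \frac{289 \cdot 3 - 2302}{2} = - \frac{867 - 2302}{2} = \left(- \frac{1}{2}\right) \left(-1435\right) = \frac{1435}{2} \approx 717.5$)
$g{\left(W \right)} = \left(-66 + W\right) \left(80 + W\right)$
$\sqrt{g{\left(224 \right)} + \sqrt{241 + r}} = \sqrt{\left(-5280 + 224^{2} + 14 \cdot 224\right) + \sqrt{241 + \frac{1435}{2}}} = \sqrt{\left(-5280 + 50176 + 3136\right) + \sqrt{\frac{1917}{2}}} = \sqrt{48032 + \frac{3 \sqrt{426}}{2}}$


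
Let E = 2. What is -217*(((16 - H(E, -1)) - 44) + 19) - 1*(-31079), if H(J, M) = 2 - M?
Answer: 33683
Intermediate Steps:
-217*(((16 - H(E, -1)) - 44) + 19) - 1*(-31079) = -217*(((16 - (2 - 1*(-1))) - 44) + 19) - 1*(-31079) = -217*(((16 - (2 + 1)) - 44) + 19) + 31079 = -217*(((16 - 1*3) - 44) + 19) + 31079 = -217*(((16 - 3) - 44) + 19) + 31079 = -217*((13 - 44) + 19) + 31079 = -217*(-31 + 19) + 31079 = -217*(-12) + 31079 = 2604 + 31079 = 33683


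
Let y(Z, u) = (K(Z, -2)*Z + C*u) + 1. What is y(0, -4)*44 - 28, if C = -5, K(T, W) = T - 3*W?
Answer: 896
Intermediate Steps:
y(Z, u) = 1 - 5*u + Z*(6 + Z) (y(Z, u) = ((Z - 3*(-2))*Z - 5*u) + 1 = ((Z + 6)*Z - 5*u) + 1 = ((6 + Z)*Z - 5*u) + 1 = (Z*(6 + Z) - 5*u) + 1 = (-5*u + Z*(6 + Z)) + 1 = 1 - 5*u + Z*(6 + Z))
y(0, -4)*44 - 28 = (1 - 5*(-4) + 0*(6 + 0))*44 - 28 = (1 + 20 + 0*6)*44 - 28 = (1 + 20 + 0)*44 - 28 = 21*44 - 28 = 924 - 28 = 896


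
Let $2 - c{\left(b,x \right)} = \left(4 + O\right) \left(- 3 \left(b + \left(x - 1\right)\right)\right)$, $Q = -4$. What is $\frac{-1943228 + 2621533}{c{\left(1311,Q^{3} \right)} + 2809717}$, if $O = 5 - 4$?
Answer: $\frac{678305}{2828409} \approx 0.23982$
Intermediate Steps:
$O = 1$ ($O = 5 - 4 = 1$)
$c{\left(b,x \right)} = -13 + 15 b + 15 x$ ($c{\left(b,x \right)} = 2 - \left(4 + 1\right) \left(- 3 \left(b + \left(x - 1\right)\right)\right) = 2 - 5 \left(- 3 \left(b + \left(-1 + x\right)\right)\right) = 2 - 5 \left(- 3 \left(-1 + b + x\right)\right) = 2 - 5 \left(3 - 3 b - 3 x\right) = 2 - \left(15 - 15 b - 15 x\right) = 2 + \left(-15 + 15 b + 15 x\right) = -13 + 15 b + 15 x$)
$\frac{-1943228 + 2621533}{c{\left(1311,Q^{3} \right)} + 2809717} = \frac{-1943228 + 2621533}{\left(-13 + 15 \cdot 1311 + 15 \left(-4\right)^{3}\right) + 2809717} = \frac{678305}{\left(-13 + 19665 + 15 \left(-64\right)\right) + 2809717} = \frac{678305}{\left(-13 + 19665 - 960\right) + 2809717} = \frac{678305}{18692 + 2809717} = \frac{678305}{2828409}$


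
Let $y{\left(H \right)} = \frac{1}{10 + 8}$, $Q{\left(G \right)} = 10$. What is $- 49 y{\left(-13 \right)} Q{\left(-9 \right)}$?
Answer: $- \frac{245}{9} \approx -27.222$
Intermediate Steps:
$y{\left(H \right)} = \frac{1}{18}$
$- 49 y{\left(-13 \right)} Q{\left(-9 \right)} = \left(-49\right) \frac{1}{18} \cdot 10 = \left(- \frac{49}{18}\right) 10 = - \frac{245}{9}$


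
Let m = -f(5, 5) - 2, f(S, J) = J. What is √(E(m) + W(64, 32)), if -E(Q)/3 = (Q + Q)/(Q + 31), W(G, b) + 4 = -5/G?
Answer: I*√149/8 ≈ 1.5258*I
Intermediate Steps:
W(G, b) = -4 - 5/G
m = -7 (m = -1*5 - 2 = -5 - 2 = -7)
E(Q) = -6*Q/(31 + Q) (E(Q) = -3*(Q + Q)/(Q + 31) = -3*2*Q/(31 + Q) = -6*Q/(31 + Q))
√(E(m) + W(64, 32)) = √(-6*(-7)/(31 - 7) + (-4 - 5/64)) = √(-6*(-7)/24 + (-4 - 5*1/64)) = √(-6*(-7)*1/24 + (-4 - 5/64)) = √(7/4 - 261/64) = √(-149/64) = I*√149/8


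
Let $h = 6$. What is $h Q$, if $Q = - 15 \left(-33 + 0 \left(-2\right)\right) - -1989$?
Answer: $14904$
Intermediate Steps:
$Q = 2484$ ($Q = - 15 \left(-33 + 0\right) + 1989 = \left(-15\right) \left(-33\right) + 1989 = 495 + 1989 = 2484$)
$h Q = 6 \cdot 2484 = 14904$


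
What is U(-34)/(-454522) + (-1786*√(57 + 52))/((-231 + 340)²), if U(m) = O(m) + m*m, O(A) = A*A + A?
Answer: -1139/227261 - 1786*√109/11881 ≈ -1.5744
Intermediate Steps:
O(A) = A + A² (O(A) = A² + A = A + A²)
U(m) = m² + m*(1 + m) (U(m) = m*(1 + m) + m*m = m*(1 + m) + m² = m² + m*(1 + m))
U(-34)/(-454522) + (-1786*√(57 + 52))/((-231 + 340)²) = -34*(1 + 2*(-34))/(-454522) + (-1786*√(57 + 52))/((-231 + 340)²) = -34*(1 - 68)*(-1/454522) + (-1786*√109)/(109²) = -34*(-67)*(-1/454522) - 1786*√109/11881 = 2278*(-1/454522) - 1786*√109*(1/11881) = -1139/227261 - 1786*√109/11881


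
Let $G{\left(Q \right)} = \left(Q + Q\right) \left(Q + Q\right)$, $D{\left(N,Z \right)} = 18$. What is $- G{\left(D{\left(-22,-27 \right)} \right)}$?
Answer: $-1296$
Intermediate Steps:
$G{\left(Q \right)} = 4 Q^{2}$ ($G{\left(Q \right)} = 2 Q 2 Q = 4 Q^{2}$)
$- G{\left(D{\left(-22,-27 \right)} \right)} = - 4 \cdot 18^{2} = - 4 \cdot 324 = \left(-1\right) 1296 = -1296$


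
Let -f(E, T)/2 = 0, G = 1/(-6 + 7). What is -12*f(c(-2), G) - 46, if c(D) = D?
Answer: -46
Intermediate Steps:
G = 1 (G = 1/1 = 1)
f(E, T) = 0 (f(E, T) = -2*0 = 0)
-12*f(c(-2), G) - 46 = -12*0 - 46 = 0 - 46 = -46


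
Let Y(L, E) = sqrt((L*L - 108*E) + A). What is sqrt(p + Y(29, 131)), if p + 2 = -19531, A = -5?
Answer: sqrt(-19533 + 32*I*sqrt(13)) ≈ 0.4128 + 139.76*I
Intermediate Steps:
Y(L, E) = sqrt(-5 + L**2 - 108*E) (Y(L, E) = sqrt((L*L - 108*E) - 5) = sqrt((L**2 - 108*E) - 5) = sqrt(-5 + L**2 - 108*E))
p = -19533 (p = -2 - 19531 = -19533)
sqrt(p + Y(29, 131)) = sqrt(-19533 + sqrt(-5 + 29**2 - 108*131)) = sqrt(-19533 + sqrt(-5 + 841 - 14148)) = sqrt(-19533 + sqrt(-13312)) = sqrt(-19533 + 32*I*sqrt(13))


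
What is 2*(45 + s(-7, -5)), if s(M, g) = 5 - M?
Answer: 114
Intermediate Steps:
2*(45 + s(-7, -5)) = 2*(45 + (5 - 1*(-7))) = 2*(45 + (5 + 7)) = 2*(45 + 12) = 2*57 = 114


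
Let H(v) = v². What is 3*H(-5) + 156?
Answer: 231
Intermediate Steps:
3*H(-5) + 156 = 3*(-5)² + 156 = 3*25 + 156 = 75 + 156 = 231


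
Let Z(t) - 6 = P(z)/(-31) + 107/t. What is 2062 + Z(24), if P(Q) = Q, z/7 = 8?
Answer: 1540565/744 ≈ 2070.7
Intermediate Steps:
z = 56 (z = 7*8 = 56)
Z(t) = 130/31 + 107/t (Z(t) = 6 + (56/(-31) + 107/t) = 6 + (56*(-1/31) + 107/t) = 6 + (-56/31 + 107/t) = 130/31 + 107/t)
2062 + Z(24) = 2062 + (130/31 + 107/24) = 2062 + 6437/744 = 1540565/744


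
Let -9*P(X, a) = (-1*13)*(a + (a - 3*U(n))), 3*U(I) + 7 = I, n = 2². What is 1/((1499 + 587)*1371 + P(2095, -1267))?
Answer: 9/25706251 ≈ 3.5011e-7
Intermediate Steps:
n = 4
U(I) = -7/3 + I/3
P(X, a) = 13/3 + 26*a/9 (P(X, a) = -(-1*13)*(a + (a - 3*(-7/3 + (⅓)*4)))/9 = -(-13)*(a + (a - 3*(-7/3 + 4/3)))/9 = -(-13)*(a + (a - 3*(-1)))/9 = -(-13)*(a + (a + 3))/9 = -(-13)*(a + (3 + a))/9 = -(-13)*(3 + 2*a)/9 = -(-39 - 26*a)/9 = 13/3 + 26*a/9)
1/((1499 + 587)*1371 + P(2095, -1267)) = 1/((1499 + 587)*1371 + (13/3 + (26/9)*(-1267))) = 1/(2086*1371 + (13/3 - 32942/9)) = 1/(2859906 - 32903/9) = 1/(25706251/9) = 9/25706251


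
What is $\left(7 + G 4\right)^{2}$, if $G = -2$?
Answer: $1$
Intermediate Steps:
$\left(7 + G 4\right)^{2} = \left(7 - 8\right)^{2} = \left(-1\right)^{2} = 1$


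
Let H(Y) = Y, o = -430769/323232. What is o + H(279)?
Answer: 89750959/323232 ≈ 277.67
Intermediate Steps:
o = -430769/323232 (o = -430769*1/323232 = -430769/323232 ≈ -1.3327)
o + H(279) = -430769/323232 + 279 = 89750959/323232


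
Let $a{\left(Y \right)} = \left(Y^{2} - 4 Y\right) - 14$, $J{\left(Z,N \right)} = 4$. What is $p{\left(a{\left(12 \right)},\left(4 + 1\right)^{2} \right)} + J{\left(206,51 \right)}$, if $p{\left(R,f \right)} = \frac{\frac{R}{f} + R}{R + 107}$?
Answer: $\frac{21032}{4725} \approx 4.4512$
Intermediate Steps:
$a{\left(Y \right)} = -14 + Y^{2} - 4 Y$
$p{\left(R,f \right)} = \frac{R + \frac{R}{f}}{107 + R}$
$p{\left(a{\left(12 \right)},\left(4 + 1\right)^{2} \right)} + J{\left(206,51 \right)} = \frac{\left(-14 + 12^{2} - 48\right) \left(1 + \left(4 + 1\right)^{2}\right)}{\left(4 + 1\right)^{2} \left(107 - \left(62 - 144\right)\right)} + 4 = \frac{\left(-14 + 144 - 48\right) \left(1 + 5^{2}\right)}{5^{2} \left(107 - -82\right)} + 4 = \frac{82 \left(1 + 25\right)}{25 \left(107 + 82\right)} + 4 = 82 \cdot \frac{1}{25} \cdot \frac{1}{189} \cdot 26 + 4 = \frac{2132}{4725} + 4 = \frac{21032}{4725}$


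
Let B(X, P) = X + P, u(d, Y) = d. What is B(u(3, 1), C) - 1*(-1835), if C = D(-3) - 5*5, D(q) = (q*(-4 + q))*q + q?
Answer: 1747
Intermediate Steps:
D(q) = q + q**2*(-4 + q) (D(q) = q**2*(-4 + q) + q = q + q**2*(-4 + q))
C = -91 (C = -3*(1 + (-3)**2 - 4*(-3)) - 5*5 = -3*(1 + 9 + 12) - 25 = -3*22 - 25 = -66 - 25 = -91)
B(X, P) = P + X
B(u(3, 1), C) - 1*(-1835) = (-91 + 3) - 1*(-1835) = -88 + 1835 = 1747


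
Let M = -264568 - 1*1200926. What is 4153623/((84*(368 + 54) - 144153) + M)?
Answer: -1384541/524733 ≈ -2.6386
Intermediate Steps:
M = -1465494 (M = -264568 - 1200926 = -1465494)
4153623/((84*(368 + 54) - 144153) + M) = 4153623/((84*(368 + 54) - 144153) - 1465494) = 4153623/((84*422 - 144153) - 1465494) = 4153623/((35448 - 144153) - 1465494) = 4153623/(-108705 - 1465494) = 4153623/(-1574199) = 4153623*(-1/1574199) = -1384541/524733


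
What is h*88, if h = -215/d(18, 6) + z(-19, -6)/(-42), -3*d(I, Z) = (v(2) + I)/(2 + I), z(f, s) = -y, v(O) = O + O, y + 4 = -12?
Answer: 1082896/21 ≈ 51567.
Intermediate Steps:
y = -16 (y = -4 - 12 = -16)
v(O) = 2*O
z(f, s) = 16 (z(f, s) = -1*(-16) = 16)
d(I, Z) = -(4 + I)/(3*(2 + I)) (d(I, Z) = -(2*2 + I)/(3*(2 + I)) = -(4 + I)/(3*(2 + I)))
h = 135362/231 (h = -215*3*(2 + 18)/(-4 - 1*18) + 16/(-42) = -215*60/(-4 - 18) + 16*(-1/42) = -215/((1/3)*(1/20)*(-22)) - 8/21 = -215/(-11/30) - 8/21 = -215*(-30/11) - 8/21 = 6450/11 - 8/21 = 135362/231 ≈ 585.98)
h*88 = (135362/231)*88 = 1082896/21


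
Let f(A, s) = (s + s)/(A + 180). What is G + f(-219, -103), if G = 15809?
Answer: 616757/39 ≈ 15814.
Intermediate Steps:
f(A, s) = 2*s/(180 + A) (f(A, s) = (2*s)/(180 + A) = 2*s/(180 + A))
G + f(-219, -103) = 15809 + 2*(-103)/(180 - 219) = 15809 + 2*(-103)/(-39) = 15809 + 2*(-103)*(-1/39) = 15809 + 206/39 = 616757/39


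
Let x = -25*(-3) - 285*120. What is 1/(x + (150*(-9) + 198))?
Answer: -1/35277 ≈ -2.8347e-5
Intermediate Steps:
x = -34125 (x = 75 - 34200 = -34125)
1/(x + (150*(-9) + 198)) = 1/(-34125 + (150*(-9) + 198)) = 1/(-34125 + (-1350 + 198)) = 1/(-34125 - 1152) = 1/(-35277) = -1/35277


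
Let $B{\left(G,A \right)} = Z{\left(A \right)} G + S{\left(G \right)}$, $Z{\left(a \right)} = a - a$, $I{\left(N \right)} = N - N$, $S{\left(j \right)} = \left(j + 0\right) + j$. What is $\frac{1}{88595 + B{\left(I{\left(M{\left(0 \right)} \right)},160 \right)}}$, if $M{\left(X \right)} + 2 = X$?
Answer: $\frac{1}{88595} \approx 1.1287 \cdot 10^{-5}$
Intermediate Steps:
$M{\left(X \right)} = -2 + X$
$S{\left(j \right)} = 2 j$ ($S{\left(j \right)} = j + j = 2 j$)
$I{\left(N \right)} = 0$
$Z{\left(a \right)} = 0$
$B{\left(G,A \right)} = 2 G$ ($B{\left(G,A \right)} = 0 G + 2 G = 0 + 2 G = 2 G$)
$\frac{1}{88595 + B{\left(I{\left(M{\left(0 \right)} \right)},160 \right)}} = \frac{1}{88595 + 2 \cdot 0} = \frac{1}{88595 + 0} = \frac{1}{88595}$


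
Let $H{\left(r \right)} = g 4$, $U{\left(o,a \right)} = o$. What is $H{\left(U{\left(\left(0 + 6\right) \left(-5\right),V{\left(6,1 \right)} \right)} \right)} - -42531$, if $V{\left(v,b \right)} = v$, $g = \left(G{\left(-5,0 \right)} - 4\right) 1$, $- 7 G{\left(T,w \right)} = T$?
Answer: $\frac{297625}{7} \approx 42518.0$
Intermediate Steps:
$G{\left(T,w \right)} = - \frac{T}{7}$
$g = - \frac{23}{7}$ ($g = \left(\left(- \frac{1}{7}\right) \left(-5\right) - 4\right) 1 = \left(\frac{5}{7} - 4\right) 1 = \left(- \frac{23}{7}\right) 1 = - \frac{23}{7} \approx -3.2857$)
$H{\left(r \right)} = - \frac{92}{7}$ ($H{\left(r \right)} = \left(- \frac{23}{7}\right) 4 = - \frac{92}{7}$)
$H{\left(U{\left(\left(0 + 6\right) \left(-5\right),V{\left(6,1 \right)} \right)} \right)} - -42531 = - \frac{92}{7} - -42531 = - \frac{92}{7} + 42531 = \frac{297625}{7}$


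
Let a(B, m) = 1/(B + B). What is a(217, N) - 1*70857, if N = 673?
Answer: -30751937/434 ≈ -70857.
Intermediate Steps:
a(B, m) = 1/(2*B)
a(217, N) - 1*70857 = (½)/217 - 1*70857 = (½)*(1/217) - 70857 = 1/434 - 70857 = -30751937/434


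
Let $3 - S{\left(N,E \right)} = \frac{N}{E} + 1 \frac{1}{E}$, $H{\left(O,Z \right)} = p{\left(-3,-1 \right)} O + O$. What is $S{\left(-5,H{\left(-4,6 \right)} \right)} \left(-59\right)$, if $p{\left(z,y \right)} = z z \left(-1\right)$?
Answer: $- \frac{1475}{8} \approx -184.38$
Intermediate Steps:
$p{\left(z,y \right)} = - z^{2}$ ($p{\left(z,y \right)} = z^{2} \left(-1\right) = - z^{2}$)
$H{\left(O,Z \right)} = - 8 O$ ($H{\left(O,Z \right)} = - \left(-3\right)^{2} O + O = \left(-1\right) 9 O + O = - 9 O + O = - 8 O$)
$S{\left(N,E \right)} = 3 - \frac{1}{E} - \frac{N}{E}$ ($S{\left(N,E \right)} = 3 - \left(\frac{N}{E} + 1 \frac{1}{E}\right) = 3 - \left(\frac{N}{E} + \frac{1}{E}\right) = 3 - \left(\frac{1}{E} + \frac{N}{E}\right) = 3 - \frac{1}{E} - \frac{N}{E}$)
$S{\left(-5,H{\left(-4,6 \right)} \right)} \left(-59\right) = \frac{-1 - -5 + 3 \left(\left(-8\right) \left(-4\right)\right)}{\left(-8\right) \left(-4\right)} \left(-59\right) = \frac{-1 + 5 + 3 \cdot 32}{32} \left(-59\right) = \frac{-1 + 5 + 96}{32} \left(-59\right) = \frac{1}{32} \cdot 100 \left(-59\right) = \frac{25}{8} \left(-59\right) = - \frac{1475}{8}$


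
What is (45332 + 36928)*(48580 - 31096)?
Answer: 1438233840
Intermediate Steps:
(45332 + 36928)*(48580 - 31096) = 82260*17484 = 1438233840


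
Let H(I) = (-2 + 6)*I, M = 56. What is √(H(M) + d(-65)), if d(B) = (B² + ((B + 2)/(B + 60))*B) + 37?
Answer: √3667 ≈ 60.556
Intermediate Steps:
d(B) = 37 + B² + B*(2 + B)/(60 + B) (d(B) = (B² + ((2 + B)/(60 + B))*B) + 37 = (B² + B*(2 + B)/(60 + B)) + 37 = 37 + B² + B*(2 + B)/(60 + B))
H(I) = 4*I
√(H(M) + d(-65)) = √(4*56 + (2220 + (-65)³ + 39*(-65) + 61*(-65)²)/(60 - 65)) = √(224 + (2220 - 274625 - 2535 + 61*4225)/(-5)) = √(224 - (2220 - 274625 - 2535 + 257725)/5) = √(224 - ⅕*(-17215)) = √(224 + 3443) = √3667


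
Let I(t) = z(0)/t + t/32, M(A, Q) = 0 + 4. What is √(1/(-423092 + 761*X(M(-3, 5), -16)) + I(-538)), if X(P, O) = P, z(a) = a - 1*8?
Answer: I*√1489319876464930/9416076 ≈ 4.0985*I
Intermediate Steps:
M(A, Q) = 4
z(a) = -8 + a (z(a) = a - 8 = -8 + a)
I(t) = -8/t + t/32 (I(t) = (-8 + 0)/t + t/32 = -8/t + t*(1/32) = -8/t + t/32)
√(1/(-423092 + 761*X(M(-3, 5), -16)) + I(-538)) = √(1/(-423092 + 761*4) + (-8/(-538) + (1/32)*(-538))) = √(1/(-423092 + 3044) + (-8*(-1/538) - 269/16)) = √(1/(-420048) + (4/269 - 269/16)) = √(-1/420048 - 72297/4304) = √(-949006705/56496456) = I*√1489319876464930/9416076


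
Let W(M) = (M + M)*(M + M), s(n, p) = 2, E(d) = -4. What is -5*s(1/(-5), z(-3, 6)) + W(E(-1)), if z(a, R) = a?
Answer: 54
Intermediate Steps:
W(M) = 4*M² (W(M) = (2*M)*(2*M) = 4*M²)
-5*s(1/(-5), z(-3, 6)) + W(E(-1)) = -5*2 + 4*(-4)² = -10 + 4*16 = -10 + 64 = 54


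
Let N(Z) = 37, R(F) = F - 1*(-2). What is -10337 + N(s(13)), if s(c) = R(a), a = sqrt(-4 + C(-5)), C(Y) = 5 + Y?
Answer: -10300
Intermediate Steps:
a = 2*I (a = sqrt(-4 + (5 - 5)) = sqrt(-4 + 0) = sqrt(-4) = 2*I ≈ 2.0*I)
R(F) = 2 + F (R(F) = F + 2 = 2 + F)
s(c) = 2 + 2*I
-10337 + N(s(13)) = -10337 + 37 = -10300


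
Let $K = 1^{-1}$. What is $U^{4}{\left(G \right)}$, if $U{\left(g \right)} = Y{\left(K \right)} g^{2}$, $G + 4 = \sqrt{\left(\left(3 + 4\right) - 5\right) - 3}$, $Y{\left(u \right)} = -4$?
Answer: $256 \left(4 - i\right)^{8} \approx -8.1098 \cdot 10^{6} - 1.9784 \cdot 10^{7} i$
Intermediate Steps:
$K = 1$
$G = -4 + i$ ($G = -4 + \sqrt{\left(\left(3 + 4\right) - 5\right) - 3} = -4 + \sqrt{\left(7 - 5\right) - 3} = -4 + \sqrt{2 - 3} = -4 + \sqrt{-1} = -4 + i \approx -4.0 + 1.0 i$)
$U{\left(g \right)} = - 4 g^{2}$
$U^{4}{\left(G \right)} = \left(- 4 \left(-4 + i\right)^{2}\right)^{4} = 256 \left(-4 + i\right)^{8}$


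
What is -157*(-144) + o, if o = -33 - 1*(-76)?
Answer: 22651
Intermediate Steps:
o = 43 (o = -33 + 76 = 43)
-157*(-144) + o = -157*(-144) + 43 = 22608 + 43 = 22651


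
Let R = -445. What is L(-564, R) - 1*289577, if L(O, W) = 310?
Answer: -289267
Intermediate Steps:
L(-564, R) - 1*289577 = 310 - 1*289577 = 310 - 289577 = -289267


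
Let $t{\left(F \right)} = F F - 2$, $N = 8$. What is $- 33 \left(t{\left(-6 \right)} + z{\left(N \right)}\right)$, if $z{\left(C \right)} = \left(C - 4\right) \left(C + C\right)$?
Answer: $-3234$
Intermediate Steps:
$z{\left(C \right)} = 2 C \left(-4 + C\right)$ ($z{\left(C \right)} = \left(-4 + C\right) 2 C = 2 C \left(-4 + C\right)$)
$t{\left(F \right)} = -2 + F^{2}$ ($t{\left(F \right)} = F^{2} - 2 = -2 + F^{2}$)
$- 33 \left(t{\left(-6 \right)} + z{\left(N \right)}\right) = - 33 \left(\left(-2 + \left(-6\right)^{2}\right) + 2 \cdot 8 \left(-4 + 8\right)\right) = - 33 \left(\left(-2 + 36\right) + 2 \cdot 8 \cdot 4\right) = - 33 \left(34 + 64\right) = \left(-33\right) 98 = -3234$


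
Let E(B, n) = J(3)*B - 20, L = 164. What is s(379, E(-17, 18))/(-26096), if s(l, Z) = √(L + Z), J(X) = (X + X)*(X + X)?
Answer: -3*I*√13/13048 ≈ -0.00082899*I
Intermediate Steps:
J(X) = 4*X² (J(X) = (2*X)*(2*X) = 4*X²)
E(B, n) = -20 + 36*B (E(B, n) = (4*3²)*B - 20 = (4*9)*B - 20 = 36*B - 20 = -20 + 36*B)
s(l, Z) = √(164 + Z)
s(379, E(-17, 18))/(-26096) = √(164 + (-20 + 36*(-17)))/(-26096) = √(164 + (-20 - 612))*(-1/26096) = √(164 - 632)*(-1/26096) = √(-468)*(-1/26096) = (6*I*√13)*(-1/26096) = -3*I*√13/13048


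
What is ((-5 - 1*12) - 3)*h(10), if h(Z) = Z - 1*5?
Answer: -100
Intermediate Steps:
h(Z) = -5 + Z (h(Z) = Z - 5 = -5 + Z)
((-5 - 1*12) - 3)*h(10) = ((-5 - 1*12) - 3)*(-5 + 10) = ((-5 - 12) - 3)*5 = (-17 - 3)*5 = -20*5 = -100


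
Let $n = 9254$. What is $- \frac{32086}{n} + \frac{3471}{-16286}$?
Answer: $- \frac{277336615}{75355322} \approx -3.6804$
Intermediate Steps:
$- \frac{32086}{n} + \frac{3471}{-16286} = - \frac{32086}{9254} + \frac{3471}{-16286} = \left(-32086\right) \frac{1}{9254} + 3471 \left(- \frac{1}{16286}\right) = - \frac{16043}{4627} - \frac{3471}{16286} = - \frac{277336615}{75355322}$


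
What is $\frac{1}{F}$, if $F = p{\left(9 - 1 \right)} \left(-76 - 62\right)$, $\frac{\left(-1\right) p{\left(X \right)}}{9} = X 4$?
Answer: $\frac{1}{39744} \approx 2.5161 \cdot 10^{-5}$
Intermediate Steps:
$p{\left(X \right)} = - 36 X$ ($p{\left(X \right)} = - 9 X 4 = - 9 \cdot 4 X = - 36 X$)
$F = 39744$ ($F = - 36 \left(9 - 1\right) \left(-76 - 62\right) = \left(-36\right) 8 \left(-76 - 62\right) = \left(-288\right) \left(-138\right) = 39744$)
$\frac{1}{F} = \frac{1}{39744}$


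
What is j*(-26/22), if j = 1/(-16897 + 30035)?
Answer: -13/144518 ≈ -8.9954e-5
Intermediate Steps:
j = 1/13138 ≈ 7.6115e-5
j*(-26/22) = (-26/22)/13138 = (-26*1/22)/13138 = (1/13138)*(-13/11) = -13/144518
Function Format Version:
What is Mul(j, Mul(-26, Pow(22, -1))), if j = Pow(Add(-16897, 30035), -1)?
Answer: Rational(-13, 144518) ≈ -8.9954e-5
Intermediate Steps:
j = Rational(1, 13138) (j = Pow(13138, -1) = Rational(1, 13138) ≈ 7.6115e-5)
Mul(j, Mul(-26, Pow(22, -1))) = Mul(Rational(1, 13138), Mul(-26, Pow(22, -1))) = Mul(Rational(1, 13138), Mul(-26, Rational(1, 22))) = Mul(Rational(1, 13138), Rational(-13, 11)) = Rational(-13, 144518)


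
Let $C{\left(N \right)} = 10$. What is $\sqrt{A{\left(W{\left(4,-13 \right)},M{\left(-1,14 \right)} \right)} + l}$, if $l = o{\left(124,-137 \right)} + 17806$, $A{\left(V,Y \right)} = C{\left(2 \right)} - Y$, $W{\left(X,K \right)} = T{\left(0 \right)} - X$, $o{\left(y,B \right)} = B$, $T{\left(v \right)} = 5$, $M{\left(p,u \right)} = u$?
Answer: $\sqrt{17665} \approx 132.91$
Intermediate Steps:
$W{\left(X,K \right)} = 5 - X$
$A{\left(V,Y \right)} = 10 - Y$
$l = 17669$ ($l = -137 + 17806 = 17669$)
$\sqrt{A{\left(W{\left(4,-13 \right)},M{\left(-1,14 \right)} \right)} + l} = \sqrt{\left(10 - 14\right) + 17669} = \sqrt{-4 + 17669} = \sqrt{17665}$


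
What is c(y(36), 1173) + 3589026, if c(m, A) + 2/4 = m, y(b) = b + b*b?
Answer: 7180715/2 ≈ 3.5904e+6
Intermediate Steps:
y(b) = b + b²
c(m, A) = -½ + m
c(y(36), 1173) + 3589026 = (-½ + 36*(1 + 36)) + 3589026 = (-½ + 36*37) + 3589026 = (-½ + 1332) + 3589026 = 2663/2 + 3589026 = 7180715/2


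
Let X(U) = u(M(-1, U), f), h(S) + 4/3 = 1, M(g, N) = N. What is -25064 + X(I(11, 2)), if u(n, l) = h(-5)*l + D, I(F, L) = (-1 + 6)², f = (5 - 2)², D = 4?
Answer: -25063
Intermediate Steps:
h(S) = -⅓ (h(S) = -4/3 + 1 = -⅓)
f = 9 (f = 3² = 9)
I(F, L) = 25 (I(F, L) = 5² = 25)
u(n, l) = 4 - l/3 (u(n, l) = -l/3 + 4 = 4 - l/3)
X(U) = 1 (X(U) = 4 - ⅓*9 = 4 - 3 = 1)
-25064 + X(I(11, 2)) = -25064 + 1 = -25063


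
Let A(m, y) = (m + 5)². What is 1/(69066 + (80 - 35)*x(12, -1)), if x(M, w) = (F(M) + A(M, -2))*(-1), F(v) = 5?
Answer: 1/55836 ≈ 1.7910e-5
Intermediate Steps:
A(m, y) = (5 + m)²
x(M, w) = -5 - (5 + M)² (x(M, w) = (5 + (5 + M)²)*(-1) = -5 - (5 + M)²)
1/(69066 + (80 - 35)*x(12, -1)) = 1/(69066 + (80 - 35)*(-5 - (5 + 12)²)) = 1/(69066 + 45*(-5 - 1*17²)) = 1/(69066 + 45*(-5 - 1*289)) = 1/(69066 + 45*(-5 - 289)) = 1/(69066 + 45*(-294)) = 1/(69066 - 13230) = 1/55836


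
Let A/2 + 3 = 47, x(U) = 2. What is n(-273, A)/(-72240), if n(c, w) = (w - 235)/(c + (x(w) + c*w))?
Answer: -7/83574800 ≈ -8.3757e-8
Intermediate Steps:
A = 88 (A = -6 + 2*47 = -6 + 94 = 88)
n(c, w) = (-235 + w)/(2 + c + c*w) (n(c, w) = (w - 235)/(c + (2 + c*w)) = (-235 + w)/(2 + c + c*w))
n(-273, A)/(-72240) = ((-235 + 88)/(2 - 273 - 273*88))/(-72240) = (-147/(2 - 273 - 24024))*(-1/72240) = (-147/(-24295))*(-1/72240) = -1/24295*(-147)*(-1/72240) = (147/24295)*(-1/72240) = -7/83574800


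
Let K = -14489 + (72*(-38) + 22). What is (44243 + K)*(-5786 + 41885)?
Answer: 976116960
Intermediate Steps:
K = -17203 (K = -14489 + (-2736 + 22) = -14489 - 2714 = -17203)
(44243 + K)*(-5786 + 41885) = (44243 - 17203)*(-5786 + 41885) = 27040*36099 = 976116960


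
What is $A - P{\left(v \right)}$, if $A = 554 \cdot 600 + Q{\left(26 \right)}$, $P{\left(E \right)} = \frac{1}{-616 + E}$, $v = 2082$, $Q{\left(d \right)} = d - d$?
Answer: $\frac{487298399}{1466} \approx 3.324 \cdot 10^{5}$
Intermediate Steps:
$Q{\left(d \right)} = 0$
$A = 332400$ ($A = 554 \cdot 600 + 0 = 332400 + 0 = 332400$)
$A - P{\left(v \right)} = 332400 - \frac{1}{-616 + 2082} = 332400 - \frac{1}{1466} = \frac{487298399}{1466}$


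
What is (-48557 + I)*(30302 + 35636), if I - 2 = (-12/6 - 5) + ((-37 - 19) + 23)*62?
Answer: -3336990304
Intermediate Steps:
I = -2051 (I = 2 + ((-12/6 - 5) + ((-37 - 19) + 23)*62) = 2 + ((-12/6 - 5) + (-56 + 23)*62) = 2 + ((-2*1 - 5) - 33*62) = 2 + ((-2 - 5) - 2046) = 2 + (-7 - 2046) = 2 - 2053 = -2051)
(-48557 + I)*(30302 + 35636) = (-48557 - 2051)*(30302 + 35636) = -50608*65938 = -3336990304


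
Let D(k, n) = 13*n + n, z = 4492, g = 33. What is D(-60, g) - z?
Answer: -4030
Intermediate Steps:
D(k, n) = 14*n
D(-60, g) - z = 14*33 - 1*4492 = 462 - 4492 = -4030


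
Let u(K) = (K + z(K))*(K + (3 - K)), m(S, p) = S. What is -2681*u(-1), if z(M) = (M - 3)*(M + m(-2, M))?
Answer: -88473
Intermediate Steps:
z(M) = (-3 + M)*(-2 + M) (z(M) = (M - 3)*(M - 2) = (-3 + M)*(-2 + M))
u(K) = 18 - 12*K + 3*K**2 (u(K) = (K + (6 + K**2 - 5*K))*(K + (3 - K)) = (6 + K**2 - 4*K)*3 = 18 - 12*K + 3*K**2)
-2681*u(-1) = -2681*(18 - 12*(-1) + 3*(-1)**2) = -2681*(18 + 12 + 3*1) = -2681*(18 + 12 + 3) = -2681*33 = -88473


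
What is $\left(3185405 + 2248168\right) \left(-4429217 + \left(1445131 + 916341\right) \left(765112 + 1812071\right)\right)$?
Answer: $33068405045805610107$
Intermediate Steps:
$\left(3185405 + 2248168\right) \left(-4429217 + \left(1445131 + 916341\right) \left(765112 + 1812071\right)\right) = 5433573 \left(-4429217 + 2361472 \cdot 2577183\right) = 5433573 \left(-4429217 + 6085945493376\right) = 5433573 \cdot 6085941064159 = 33068405045805610107$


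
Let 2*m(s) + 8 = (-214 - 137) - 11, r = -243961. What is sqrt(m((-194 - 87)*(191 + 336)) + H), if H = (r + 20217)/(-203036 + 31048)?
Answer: I*sqrt(940753993)/2263 ≈ 13.554*I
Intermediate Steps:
m(s) = -185 (m(s) = -4 + ((-214 - 137) - 11)/2 = -4 + (-351 - 11)/2 = -4 + (1/2)*(-362) = -4 - 181 = -185)
H = 2944/2263 (H = (-243961 + 20217)/(-203036 + 31048) = -223744/(-171988) = -223744*(-1/171988) = 2944/2263 ≈ 1.3009)
sqrt(m((-194 - 87)*(191 + 336)) + H) = sqrt(-185 + 2944/2263) = sqrt(-415711/2263) = I*sqrt(940753993)/2263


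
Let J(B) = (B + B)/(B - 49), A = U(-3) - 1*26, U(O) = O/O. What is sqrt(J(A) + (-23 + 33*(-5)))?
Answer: I*sqrt(256447)/37 ≈ 13.687*I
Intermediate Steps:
U(O) = 1
A = -25 (A = 1 - 1*26 = 1 - 26 = -25)
J(B) = 2*B/(-49 + B) (J(B) = (2*B)/(-49 + B) = 2*B/(-49 + B))
sqrt(J(A) + (-23 + 33*(-5))) = sqrt(2*(-25)/(-49 - 25) + (-23 + 33*(-5))) = sqrt(2*(-25)/(-74) + (-23 - 165)) = sqrt(2*(-25)*(-1/74) - 188) = sqrt(25/37 - 188) = sqrt(-6931/37) = I*sqrt(256447)/37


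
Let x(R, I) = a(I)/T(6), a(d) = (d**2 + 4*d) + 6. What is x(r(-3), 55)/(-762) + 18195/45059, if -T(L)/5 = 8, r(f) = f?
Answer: 701070409/1373398320 ≈ 0.51046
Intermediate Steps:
T(L) = -40 (T(L) = -5*8 = -40)
a(d) = 6 + d**2 + 4*d
x(R, I) = -3/20 - I/10 - I**2/40 (x(R, I) = (6 + I**2 + 4*I)/(-40) = (6 + I**2 + 4*I)*(-1/40) = -3/20 - I/10 - I**2/40)
x(r(-3), 55)/(-762) + 18195/45059 = (-3/20 - 1/10*55 - 1/40*55**2)/(-762) + 18195/45059 = (-3/20 - 11/2 - 1/40*3025)*(-1/762) + 18195*(1/45059) = (-3/20 - 11/2 - 605/8)*(-1/762) + 18195/45059 = -3251/40*(-1/762) + 18195/45059 = 3251/30480 + 18195/45059 = 701070409/1373398320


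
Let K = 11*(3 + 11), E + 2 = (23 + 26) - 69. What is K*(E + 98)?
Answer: 11704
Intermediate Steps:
E = -22 (E = -2 + ((23 + 26) - 69) = -2 + (49 - 69) = -2 - 20 = -22)
K = 154 (K = 11*14 = 154)
K*(E + 98) = 154*(-22 + 98) = 154*76 = 11704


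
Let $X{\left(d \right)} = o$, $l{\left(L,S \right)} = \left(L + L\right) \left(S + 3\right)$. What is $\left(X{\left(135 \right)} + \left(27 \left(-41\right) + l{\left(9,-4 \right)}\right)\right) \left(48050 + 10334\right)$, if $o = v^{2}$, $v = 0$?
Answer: $-65682000$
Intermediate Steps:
$o = 0$ ($o = 0^{2} = 0$)
$l{\left(L,S \right)} = 2 L \left(3 + S\right)$
$X{\left(d \right)} = 0$
$\left(X{\left(135 \right)} + \left(27 \left(-41\right) + l{\left(9,-4 \right)}\right)\right) \left(48050 + 10334\right) = \left(0 + \left(27 \left(-41\right) + 2 \cdot 9 \left(3 - 4\right)\right)\right) \left(48050 + 10334\right) = \left(0 - \left(1107 - -18\right)\right) 58384 = \left(0 - 1125\right) 58384 = \left(-1125\right) 58384 = -65682000$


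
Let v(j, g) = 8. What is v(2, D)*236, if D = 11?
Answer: 1888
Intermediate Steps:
v(2, D)*236 = 8*236 = 1888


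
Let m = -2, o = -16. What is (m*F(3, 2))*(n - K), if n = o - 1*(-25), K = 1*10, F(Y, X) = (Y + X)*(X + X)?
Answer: 40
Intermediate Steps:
F(Y, X) = 2*X*(X + Y) (F(Y, X) = (X + Y)*(2*X) = 2*X*(X + Y))
K = 10
n = 9 (n = -16 - 1*(-25) = -16 + 25 = 9)
(m*F(3, 2))*(n - K) = (-4*2*(2 + 3))*(9 - 1*10) = (-4*2*5)*(9 - 10) = -2*20*(-1) = -40*(-1) = 40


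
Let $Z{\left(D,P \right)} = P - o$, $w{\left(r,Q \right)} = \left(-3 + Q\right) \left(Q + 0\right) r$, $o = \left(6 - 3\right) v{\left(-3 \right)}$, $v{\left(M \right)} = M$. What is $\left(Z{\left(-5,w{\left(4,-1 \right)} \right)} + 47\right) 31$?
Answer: $2232$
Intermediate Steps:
$o = -9$ ($o = \left(6 - 3\right) \left(-3\right) = 3 \left(-3\right) = -9$)
$w{\left(r,Q \right)} = Q r \left(-3 + Q\right)$ ($w{\left(r,Q \right)} = \left(-3 + Q\right) Q r = Q \left(-3 + Q\right) r = Q r \left(-3 + Q\right)$)
$Z{\left(D,P \right)} = 9 + P$ ($Z{\left(D,P \right)} = P - -9 = P + 9 = 9 + P$)
$\left(Z{\left(-5,w{\left(4,-1 \right)} \right)} + 47\right) 31 = \left(\left(9 - 4 \left(-3 - 1\right)\right) + 47\right) 31 = \left(\left(9 - 4 \left(-4\right)\right) + 47\right) 31 = \left(\left(9 + 16\right) + 47\right) 31 = \left(25 + 47\right) 31 = 72 \cdot 31 = 2232$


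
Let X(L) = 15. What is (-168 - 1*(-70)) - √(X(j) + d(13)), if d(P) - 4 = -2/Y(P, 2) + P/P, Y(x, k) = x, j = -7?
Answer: -98 - √3354/13 ≈ -102.45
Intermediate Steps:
d(P) = 5 - 2/P (d(P) = 4 + (-2/P + P/P) = 4 + (-2/P + 1) = 4 + (1 - 2/P) = 5 - 2/P)
(-168 - 1*(-70)) - √(X(j) + d(13)) = (-168 - 1*(-70)) - √(15 + (5 - 2/13)) = (-168 + 70) - √(15 + (5 - 2*1/13)) = -98 - √(15 + (5 - 2/13)) = -98 - √(15 + 63/13) = -98 - √(258/13) = -98 - √3354/13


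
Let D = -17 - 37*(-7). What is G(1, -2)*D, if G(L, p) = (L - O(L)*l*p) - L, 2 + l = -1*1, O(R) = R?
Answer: -1452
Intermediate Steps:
D = 242 (D = -17 + 259 = 242)
l = -3 (l = -2 - 1*1 = -2 - 1 = -3)
G(L, p) = 3*L*p (G(L, p) = (L - L*(-3)*p) - L = (L - (-3*L)*p) - L = (L - (-3)*L*p) - L = (L + 3*L*p) - L = 3*L*p)
G(1, -2)*D = (3*1*(-2))*242 = -6*242 = -1452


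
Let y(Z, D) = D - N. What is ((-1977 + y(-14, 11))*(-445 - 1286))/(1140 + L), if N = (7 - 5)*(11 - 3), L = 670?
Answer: 1715421/905 ≈ 1895.5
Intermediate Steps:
N = 16 (N = 2*8 = 16)
y(Z, D) = -16 + D (y(Z, D) = D - 1*16 = D - 16 = -16 + D)
((-1977 + y(-14, 11))*(-445 - 1286))/(1140 + L) = ((-1977 + (-16 + 11))*(-445 - 1286))/(1140 + 670) = ((-1977 - 5)*(-1731))/1810 = (-1982*(-1731))/1810 = (1/1810)*3430842 = 1715421/905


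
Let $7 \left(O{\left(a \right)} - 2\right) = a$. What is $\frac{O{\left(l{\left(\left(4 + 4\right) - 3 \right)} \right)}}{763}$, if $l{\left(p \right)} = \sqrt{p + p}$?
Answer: $\frac{2}{763} + \frac{\sqrt{10}}{5341} \approx 0.0032133$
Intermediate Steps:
$l{\left(p \right)} = \sqrt{2} \sqrt{p}$ ($l{\left(p \right)} = \sqrt{2 p} = \sqrt{2} \sqrt{p}$)
$O{\left(a \right)} = 2 + \frac{a}{7}$
$\frac{O{\left(l{\left(\left(4 + 4\right) - 3 \right)} \right)}}{763} = \frac{2 + \frac{\sqrt{2} \sqrt{\left(4 + 4\right) - 3}}{7}}{763} = \left(2 + \frac{\sqrt{2} \sqrt{8 - 3}}{7}\right) \frac{1}{763} = \left(2 + \frac{\sqrt{2} \sqrt{5}}{7}\right) \frac{1}{763} = \left(2 + \frac{\sqrt{10}}{7}\right) \frac{1}{763} = \frac{2}{763} + \frac{\sqrt{10}}{5341}$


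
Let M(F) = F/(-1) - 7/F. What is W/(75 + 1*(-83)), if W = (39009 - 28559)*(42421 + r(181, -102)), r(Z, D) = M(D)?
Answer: -22662669425/408 ≈ -5.5546e+7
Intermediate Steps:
M(F) = -F - 7/F (M(F) = F*(-1) - 7/F = -F - 7/F)
r(Z, D) = -D - 7/D
W = 22662669425/51 (W = (39009 - 28559)*(42421 + (-1*(-102) - 7/(-102))) = 10450*(42421 + (102 - 7*(-1/102))) = 10450*(42421 + (102 + 7/102)) = 10450*(42421 + 10411/102) = 10450*(4337353/102) = 22662669425/51 ≈ 4.4437e+8)
W/(75 + 1*(-83)) = 22662669425/(51*(75 + 1*(-83))) = 22662669425/(51*(75 - 83)) = (22662669425/51)/(-8) = (22662669425/51)*(-⅛) = -22662669425/408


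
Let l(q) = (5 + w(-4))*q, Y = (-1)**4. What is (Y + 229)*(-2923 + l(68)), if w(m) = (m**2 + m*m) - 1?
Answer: -109250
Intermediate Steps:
Y = 1
w(m) = -1 + 2*m**2 (w(m) = (m**2 + m**2) - 1 = 2*m**2 - 1 = -1 + 2*m**2)
l(q) = 36*q (l(q) = (5 + (-1 + 2*(-4)**2))*q = (5 + (-1 + 2*16))*q = (5 + (-1 + 32))*q = (5 + 31)*q = 36*q)
(Y + 229)*(-2923 + l(68)) = (1 + 229)*(-2923 + 36*68) = 230*(-2923 + 2448) = 230*(-475) = -109250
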